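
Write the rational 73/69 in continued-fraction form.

[1; 17, 4]

Run the Euclidean algorithm on 73 and 69; the successive quotients are the partial quotients a_0, a_1, ... (each step inverts the fractional part left over by the previous one):
  73 = 1*69 + 4, so a_0 = 1.
  69 = 17*4 + 1, so a_1 = 17.
  4 = 4*1 + 0, so a_2 = 4.
The remainder reaches 0 after 3 divisions, so the expansion has 3 partial quotients, read off in order.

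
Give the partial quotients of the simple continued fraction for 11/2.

[5; 2]

Run the Euclidean algorithm on 11 and 2; the successive quotients are the partial quotients a_0, a_1, ... (each step inverts the fractional part left over by the previous one):
  11 = 5*2 + 1, so a_0 = 5.
  2 = 2*1 + 0, so a_1 = 2.
The remainder reaches 0 after 2 divisions, so the expansion has 2 partial quotients, read off in order.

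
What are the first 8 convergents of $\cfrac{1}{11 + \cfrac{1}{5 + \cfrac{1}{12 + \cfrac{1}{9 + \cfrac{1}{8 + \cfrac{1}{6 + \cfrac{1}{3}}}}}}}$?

0/1, 1/11, 5/56, 61/683, 554/6203, 4493/50307, 27512/308045, 87029/974442

Using the convergent recurrence p_i = a_i*p_{i-1} + p_{i-2}, q_i = a_i*q_{i-1} + q_{i-2} with p_{-2}=0, p_{-1}=1, q_{-2}=1, q_{-1}=0:
  i=0: a_0=0, p_0 = 0*1 + 0 = 0, q_0 = 0*0 + 1 = 1.
  i=1: a_1=11, p_1 = 11*0 + 1 = 1, q_1 = 11*1 + 0 = 11.
  i=2: a_2=5, p_2 = 5*1 + 0 = 5, q_2 = 5*11 + 1 = 56.
  i=3: a_3=12, p_3 = 12*5 + 1 = 61, q_3 = 12*56 + 11 = 683.
  i=4: a_4=9, p_4 = 9*61 + 5 = 554, q_4 = 9*683 + 56 = 6203.
  i=5: a_5=8, p_5 = 8*554 + 61 = 4493, q_5 = 8*6203 + 683 = 50307.
  i=6: a_6=6, p_6 = 6*4493 + 554 = 27512, q_6 = 6*50307 + 6203 = 308045.
  i=7: a_7=3, p_7 = 3*27512 + 4493 = 87029, q_7 = 3*308045 + 50307 = 974442.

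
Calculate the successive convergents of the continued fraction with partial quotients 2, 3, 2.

Using the convergent recurrence p_i = a_i*p_{i-1} + p_{i-2}, q_i = a_i*q_{i-1} + q_{i-2} with p_{-2}=0, p_{-1}=1, q_{-2}=1, q_{-1}=0:
  i=0: a_0=2, p_0 = 2*1 + 0 = 2, q_0 = 2*0 + 1 = 1.
  i=1: a_1=3, p_1 = 3*2 + 1 = 7, q_1 = 3*1 + 0 = 3.
  i=2: a_2=2, p_2 = 2*7 + 2 = 16, q_2 = 2*3 + 1 = 7.

2/1, 7/3, 16/7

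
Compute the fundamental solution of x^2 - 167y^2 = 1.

First expand sqrt(167) as a continued fraction. With x_i = (sqrt(167) + m_i)/d_i and (m_0, d_0) = (0, 1): a_0 = floor(sqrt(167)) = 12, since 12^2 = 144 <= 167 < 169 = 13^2.
Iterate m_{i+1} = d_i*a_i - m_i, d_{i+1} = (167 - m_{i+1}^2)/d_i, a_{i+1} = floor((a_0 + m_{i+1})/d_{i+1}):
  m_1 = 1*12 - 0 = 12, d_1 = (167 - 12^2)/1 = 23/1 = 23, a_1 = floor((12 + 12)/23) = 1.
  m_2 = 23*1 - 12 = 11, d_2 = (167 - 11^2)/23 = 46/23 = 2, a_2 = floor((12 + 11)/2) = 11.
  m_3 = 2*11 - 11 = 11, d_3 = (167 - 11^2)/2 = 46/2 = 23, a_3 = floor((12 + 11)/23) = 1.
  m_4 = 23*1 - 11 = 12, d_4 = (167 - 12^2)/23 = 23/23 = 1, a_4 = floor((12 + 12)/1) = 24.
  m_5 = 1*24 - 12 = 12, d_5 = (167 - 12^2)/1 = 23/1 = 23: (m_5, d_5) = (m_1, d_1) = (12, 23), so from here the quotients repeat a_1, ..., a_4; the period length is 4.
So sqrt(167) = [12; (1, 11, 1, 24)] with period length k = 4.
k is even, so the fundamental solution of x^2 - 167y^2 = 1 is (p_{k-1}, q_{k-1}) = (p_3, q_3); compute convergents through index 3.
Convergents (p_i = a_i*p_{i-1} + p_{i-2}, q_i = a_i*q_{i-1} + q_{i-2} with p_{-2}=0, p_{-1}=1, q_{-2}=1, q_{-1}=0):
  i=0: a_0=12, p_0 = 12*1 + 0 = 12, q_0 = 12*0 + 1 = 1.
  i=1: a_1=1, p_1 = 1*12 + 1 = 13, q_1 = 1*1 + 0 = 1.
  i=2: a_2=11, p_2 = 11*13 + 12 = 155, q_2 = 11*1 + 1 = 12.
  i=3: a_3=1, p_3 = 1*155 + 13 = 168, q_3 = 1*12 + 1 = 13.
Check: 168^2 - 167*13^2 = 28224 - 28223 = 1, so (x, y) = (168, 13) solves the equation, and by the theorem it is the least positive solution.

(x, y) = (168, 13)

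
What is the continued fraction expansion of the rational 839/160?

[5; 4, 9, 1, 3]

Run the Euclidean algorithm on 839 and 160; the successive quotients are the partial quotients a_0, a_1, ... (each step inverts the fractional part left over by the previous one):
  839 = 5*160 + 39, so a_0 = 5.
  160 = 4*39 + 4, so a_1 = 4.
  39 = 9*4 + 3, so a_2 = 9.
  4 = 1*3 + 1, so a_3 = 1.
  3 = 3*1 + 0, so a_4 = 3.
The remainder reaches 0 after 5 divisions, so the expansion has 5 partial quotients, read off in order.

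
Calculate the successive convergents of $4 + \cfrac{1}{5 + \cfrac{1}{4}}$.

Using the convergent recurrence p_i = a_i*p_{i-1} + p_{i-2}, q_i = a_i*q_{i-1} + q_{i-2} with p_{-2}=0, p_{-1}=1, q_{-2}=1, q_{-1}=0:
  i=0: a_0=4, p_0 = 4*1 + 0 = 4, q_0 = 4*0 + 1 = 1.
  i=1: a_1=5, p_1 = 5*4 + 1 = 21, q_1 = 5*1 + 0 = 5.
  i=2: a_2=4, p_2 = 4*21 + 4 = 88, q_2 = 4*5 + 1 = 21.

4/1, 21/5, 88/21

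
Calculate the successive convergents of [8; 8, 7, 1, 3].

Using the convergent recurrence p_i = a_i*p_{i-1} + p_{i-2}, q_i = a_i*q_{i-1} + q_{i-2} with p_{-2}=0, p_{-1}=1, q_{-2}=1, q_{-1}=0:
  i=0: a_0=8, p_0 = 8*1 + 0 = 8, q_0 = 8*0 + 1 = 1.
  i=1: a_1=8, p_1 = 8*8 + 1 = 65, q_1 = 8*1 + 0 = 8.
  i=2: a_2=7, p_2 = 7*65 + 8 = 463, q_2 = 7*8 + 1 = 57.
  i=3: a_3=1, p_3 = 1*463 + 65 = 528, q_3 = 1*57 + 8 = 65.
  i=4: a_4=3, p_4 = 3*528 + 463 = 2047, q_4 = 3*65 + 57 = 252.

8/1, 65/8, 463/57, 528/65, 2047/252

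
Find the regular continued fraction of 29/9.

Run the Euclidean algorithm on 29 and 9; the successive quotients are the partial quotients a_0, a_1, ... (each step inverts the fractional part left over by the previous one):
  29 = 3*9 + 2, so a_0 = 3.
  9 = 4*2 + 1, so a_1 = 4.
  2 = 2*1 + 0, so a_2 = 2.
The remainder reaches 0 after 3 divisions, so the expansion has 3 partial quotients, read off in order.

[3; 4, 2]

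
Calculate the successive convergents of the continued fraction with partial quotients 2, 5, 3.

Using the convergent recurrence p_i = a_i*p_{i-1} + p_{i-2}, q_i = a_i*q_{i-1} + q_{i-2} with p_{-2}=0, p_{-1}=1, q_{-2}=1, q_{-1}=0:
  i=0: a_0=2, p_0 = 2*1 + 0 = 2, q_0 = 2*0 + 1 = 1.
  i=1: a_1=5, p_1 = 5*2 + 1 = 11, q_1 = 5*1 + 0 = 5.
  i=2: a_2=3, p_2 = 3*11 + 2 = 35, q_2 = 3*5 + 1 = 16.

2/1, 11/5, 35/16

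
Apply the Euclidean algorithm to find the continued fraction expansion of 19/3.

Run the Euclidean algorithm on 19 and 3; the successive quotients are the partial quotients a_0, a_1, ... (each step inverts the fractional part left over by the previous one):
  19 = 6*3 + 1, so a_0 = 6.
  3 = 3*1 + 0, so a_1 = 3.
The remainder reaches 0 after 2 divisions, so the expansion has 2 partial quotients, read off in order.

[6; 3]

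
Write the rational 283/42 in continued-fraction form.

[6; 1, 2, 1, 4, 2]

Run the Euclidean algorithm on 283 and 42; the successive quotients are the partial quotients a_0, a_1, ... (each step inverts the fractional part left over by the previous one):
  283 = 6*42 + 31, so a_0 = 6.
  42 = 1*31 + 11, so a_1 = 1.
  31 = 2*11 + 9, so a_2 = 2.
  11 = 1*9 + 2, so a_3 = 1.
  9 = 4*2 + 1, so a_4 = 4.
  2 = 2*1 + 0, so a_5 = 2.
The remainder reaches 0 after 6 divisions, so the expansion has 6 partial quotients, read off in order.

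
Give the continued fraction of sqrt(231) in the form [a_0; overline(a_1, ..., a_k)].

[15; overline(5, 30)]

Write x_i = (sqrt(231) + m_i)/d_i with (m_0, d_0) = (0, 1). a_0 = floor(sqrt(231)) = 15, since 15^2 = 225 <= 231 < 256 = 16^2.
Iterate m_{i+1} = d_i*a_i - m_i, d_{i+1} = (231 - m_{i+1}^2)/d_i, a_{i+1} = floor((a_0 + m_{i+1})/d_{i+1}):
  m_1 = 1*15 - 0 = 15, d_1 = (231 - 15^2)/1 = 6/1 = 6, a_1 = floor((15 + 15)/6) = 5.
  m_2 = 6*5 - 15 = 15, d_2 = (231 - 15^2)/6 = 6/6 = 1, a_2 = floor((15 + 15)/1) = 30.
  m_3 = 1*30 - 15 = 15, d_3 = (231 - 15^2)/1 = 6/1 = 6: (m_3, d_3) = (m_1, d_1) = (15, 6), so from here the quotients repeat a_1, a_2; the period length is 2.
Hence the expansion of sqrt(231) is a_0 = 15 followed by the repeating block 5, 30 (period 2).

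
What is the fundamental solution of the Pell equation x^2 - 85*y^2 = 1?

(x, y) = (285769, 30996)

First expand sqrt(85) as a continued fraction. With x_i = (sqrt(85) + m_i)/d_i and (m_0, d_0) = (0, 1): a_0 = floor(sqrt(85)) = 9, since 9^2 = 81 <= 85 < 100 = 10^2.
Iterate m_{i+1} = d_i*a_i - m_i, d_{i+1} = (85 - m_{i+1}^2)/d_i, a_{i+1} = floor((a_0 + m_{i+1})/d_{i+1}):
  m_1 = 1*9 - 0 = 9, d_1 = (85 - 9^2)/1 = 4/1 = 4, a_1 = floor((9 + 9)/4) = 4.
  m_2 = 4*4 - 9 = 7, d_2 = (85 - 7^2)/4 = 36/4 = 9, a_2 = floor((9 + 7)/9) = 1.
  m_3 = 9*1 - 7 = 2, d_3 = (85 - 2^2)/9 = 81/9 = 9, a_3 = floor((9 + 2)/9) = 1.
  m_4 = 9*1 - 2 = 7, d_4 = (85 - 7^2)/9 = 36/9 = 4, a_4 = floor((9 + 7)/4) = 4.
  m_5 = 4*4 - 7 = 9, d_5 = (85 - 9^2)/4 = 4/4 = 1, a_5 = floor((9 + 9)/1) = 18.
  m_6 = 1*18 - 9 = 9, d_6 = (85 - 9^2)/1 = 4/1 = 4: (m_6, d_6) = (m_1, d_1) = (9, 4), so from here the quotients repeat a_1, ..., a_5; the period length is 5.
So sqrt(85) = [9; (4, 1, 1, 4, 18)] with period length k = 5.
k is odd, so (p_{k-1}, q_{k-1}) only solves x^2 - 85y^2 = -1 and the fundamental solution of x^2 - 85y^2 = 1 is (p_{2k-1}, q_{2k-1}) = (p_9, q_9); compute convergents through index 9, running through the period twice.
Convergents (p_i = a_i*p_{i-1} + p_{i-2}, q_i = a_i*q_{i-1} + q_{i-2} with p_{-2}=0, p_{-1}=1, q_{-2}=1, q_{-1}=0):
  i=0: a_0=9, p_0 = 9*1 + 0 = 9, q_0 = 9*0 + 1 = 1.
  i=1: a_1=4, p_1 = 4*9 + 1 = 37, q_1 = 4*1 + 0 = 4.
  i=2: a_2=1, p_2 = 1*37 + 9 = 46, q_2 = 1*4 + 1 = 5.
  i=3: a_3=1, p_3 = 1*46 + 37 = 83, q_3 = 1*5 + 4 = 9.
  i=4: a_4=4, p_4 = 4*83 + 46 = 378, q_4 = 4*9 + 5 = 41.
  i=5: a_5=18, p_5 = 18*378 + 83 = 6887, q_5 = 18*41 + 9 = 747.
  i=6: a_6=4, p_6 = 4*6887 + 378 = 27926, q_6 = 4*747 + 41 = 3029.
  i=7: a_7=1, p_7 = 1*27926 + 6887 = 34813, q_7 = 1*3029 + 747 = 3776.
  i=8: a_8=1, p_8 = 1*34813 + 27926 = 62739, q_8 = 1*3776 + 3029 = 6805.
  i=9: a_9=4, p_9 = 4*62739 + 34813 = 285769, q_9 = 4*6805 + 3776 = 30996.
Indeed p_4^2 - 85*q_4^2 = 142884 - 142885 = -1, not +1.
Check: 285769^2 - 85*30996^2 = 81663921361 - 81663921360 = 1, so (x, y) = (285769, 30996) solves the equation, and by the theorem it is the least positive solution.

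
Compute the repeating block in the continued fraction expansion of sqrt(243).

[15; (1, 1, 2, 3, 15, 3, 2, 1, 1, 30)]

Write x_i = (sqrt(243) + m_i)/d_i with (m_0, d_0) = (0, 1). a_0 = floor(sqrt(243)) = 15, since 15^2 = 225 <= 243 < 256 = 16^2.
Iterate m_{i+1} = d_i*a_i - m_i, d_{i+1} = (243 - m_{i+1}^2)/d_i, a_{i+1} = floor((a_0 + m_{i+1})/d_{i+1}):
  m_1 = 1*15 - 0 = 15, d_1 = (243 - 15^2)/1 = 18/1 = 18, a_1 = floor((15 + 15)/18) = 1.
  m_2 = 18*1 - 15 = 3, d_2 = (243 - 3^2)/18 = 234/18 = 13, a_2 = floor((15 + 3)/13) = 1.
  m_3 = 13*1 - 3 = 10, d_3 = (243 - 10^2)/13 = 143/13 = 11, a_3 = floor((15 + 10)/11) = 2.
  m_4 = 11*2 - 10 = 12, d_4 = (243 - 12^2)/11 = 99/11 = 9, a_4 = floor((15 + 12)/9) = 3.
  m_5 = 9*3 - 12 = 15, d_5 = (243 - 15^2)/9 = 18/9 = 2, a_5 = floor((15 + 15)/2) = 15.
  m_6 = 2*15 - 15 = 15, d_6 = (243 - 15^2)/2 = 18/2 = 9, a_6 = floor((15 + 15)/9) = 3.
  m_7 = 9*3 - 15 = 12, d_7 = (243 - 12^2)/9 = 99/9 = 11, a_7 = floor((15 + 12)/11) = 2.
  m_8 = 11*2 - 12 = 10, d_8 = (243 - 10^2)/11 = 143/11 = 13, a_8 = floor((15 + 10)/13) = 1.
  m_9 = 13*1 - 10 = 3, d_9 = (243 - 3^2)/13 = 234/13 = 18, a_9 = floor((15 + 3)/18) = 1.
  m_10 = 18*1 - 3 = 15, d_10 = (243 - 15^2)/18 = 18/18 = 1, a_10 = floor((15 + 15)/1) = 30.
  m_11 = 1*30 - 15 = 15, d_11 = (243 - 15^2)/1 = 18/1 = 18: (m_11, d_11) = (m_1, d_1) = (15, 18), so from here the quotients repeat a_1, ..., a_10; the period length is 10.
Hence the expansion of sqrt(243) is a_0 = 15 followed by the repeating block 1, 1, 2, 3, 15, 3, 2, 1, 1, 30 (period 10).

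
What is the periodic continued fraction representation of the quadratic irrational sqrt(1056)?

[32; (2, 64)]

Write x_i = (sqrt(1056) + m_i)/d_i with (m_0, d_0) = (0, 1). a_0 = floor(sqrt(1056)) = 32, since 32^2 = 1024 <= 1056 < 1089 = 33^2.
Iterate m_{i+1} = d_i*a_i - m_i, d_{i+1} = (1056 - m_{i+1}^2)/d_i, a_{i+1} = floor((a_0 + m_{i+1})/d_{i+1}):
  m_1 = 1*32 - 0 = 32, d_1 = (1056 - 32^2)/1 = 32/1 = 32, a_1 = floor((32 + 32)/32) = 2.
  m_2 = 32*2 - 32 = 32, d_2 = (1056 - 32^2)/32 = 32/32 = 1, a_2 = floor((32 + 32)/1) = 64.
  m_3 = 1*64 - 32 = 32, d_3 = (1056 - 32^2)/1 = 32/1 = 32: (m_3, d_3) = (m_1, d_1) = (32, 32), so from here the quotients repeat a_1, a_2; the period length is 2.
Hence the expansion of sqrt(1056) is a_0 = 32 followed by the repeating block 2, 64 (period 2).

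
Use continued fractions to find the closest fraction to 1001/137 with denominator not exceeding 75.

Expand x = 1001/137 as a continued fraction with the Euclidean algorithm:
  1001 = 7*137 + 42, so a_0 = 7.
  137 = 3*42 + 11, so a_1 = 3.
  42 = 3*11 + 9, so a_2 = 3.
  11 = 1*9 + 2, so a_3 = 1.
  9 = 4*2 + 1, so a_4 = 4.
  2 = 2*1 + 0, so a_5 = 2.
so x = [7; 3, 3, 1, 4, 2].
Convergents (p_i = a_i*p_{i-1} + p_{i-2}, q_i = a_i*q_{i-1} + q_{i-2} with p_{-2}=0, p_{-1}=1, q_{-2}=1, q_{-1}=0), until the denominator exceeds 75:
  i=0: a_0=7, p_0 = 7*1 + 0 = 7, q_0 = 7*0 + 1 = 1.
  i=1: a_1=3, p_1 = 3*7 + 1 = 22, q_1 = 3*1 + 0 = 3.
  i=2: a_2=3, p_2 = 3*22 + 7 = 73, q_2 = 3*3 + 1 = 10.
  i=3: a_3=1, p_3 = 1*73 + 22 = 95, q_3 = 1*10 + 3 = 13.
  i=4: a_4=4, p_4 = 4*95 + 73 = 453, q_4 = 4*13 + 10 = 62.
  i=5: a_5=2, p_5 = 2*453 + 95 = 1001, q_5 = 2*62 + 13 = 137.
q_5 = 137 > 75, so the last convergent with denominator <= 75 is p_4/q_4 = 453/62.
The closest fraction with denominator <= 75 is either p_4/q_4 or the intermediate fraction (k*p_4 + p_3)/(k*q_4 + q_3) with the largest k >= 1 whose denominator stays <= 75; these approach x as k grows, and every other convergent or intermediate fraction in range is farther away.
Largest k: floor((75 - q_3)/q_4) = floor((75 - 13)/62) = 1.
That gives (1*453 + 95)/(1*62 + 13) = 548/75.
Compare the errors: |x - 453/62| = |1001*62 - 453*137|/(137*62) = 1/8494, and |x - 548/75| = |1001*75 - 548*137|/(137*75) = 1/10275.
Cross-multiplying, 1*8494 = 8494 < 10275 = 1*10275, so 1/10275 is smaller: the intermediate fraction 548/75 is closer to x than 453/62.

548/75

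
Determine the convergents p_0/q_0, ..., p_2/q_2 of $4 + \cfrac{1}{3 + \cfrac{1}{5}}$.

4/1, 13/3, 69/16

Using the convergent recurrence p_i = a_i*p_{i-1} + p_{i-2}, q_i = a_i*q_{i-1} + q_{i-2} with p_{-2}=0, p_{-1}=1, q_{-2}=1, q_{-1}=0:
  i=0: a_0=4, p_0 = 4*1 + 0 = 4, q_0 = 4*0 + 1 = 1.
  i=1: a_1=3, p_1 = 3*4 + 1 = 13, q_1 = 3*1 + 0 = 3.
  i=2: a_2=5, p_2 = 5*13 + 4 = 69, q_2 = 5*3 + 1 = 16.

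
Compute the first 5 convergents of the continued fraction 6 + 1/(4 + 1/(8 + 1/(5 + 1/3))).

Using the convergent recurrence p_i = a_i*p_{i-1} + p_{i-2}, q_i = a_i*q_{i-1} + q_{i-2} with p_{-2}=0, p_{-1}=1, q_{-2}=1, q_{-1}=0:
  i=0: a_0=6, p_0 = 6*1 + 0 = 6, q_0 = 6*0 + 1 = 1.
  i=1: a_1=4, p_1 = 4*6 + 1 = 25, q_1 = 4*1 + 0 = 4.
  i=2: a_2=8, p_2 = 8*25 + 6 = 206, q_2 = 8*4 + 1 = 33.
  i=3: a_3=5, p_3 = 5*206 + 25 = 1055, q_3 = 5*33 + 4 = 169.
  i=4: a_4=3, p_4 = 3*1055 + 206 = 3371, q_4 = 3*169 + 33 = 540.

6/1, 25/4, 206/33, 1055/169, 3371/540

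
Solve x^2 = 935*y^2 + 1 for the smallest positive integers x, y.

(x, y) = (1376, 45)

First expand sqrt(935) as a continued fraction. With x_i = (sqrt(935) + m_i)/d_i and (m_0, d_0) = (0, 1): a_0 = floor(sqrt(935)) = 30, since 30^2 = 900 <= 935 < 961 = 31^2.
Iterate m_{i+1} = d_i*a_i - m_i, d_{i+1} = (935 - m_{i+1}^2)/d_i, a_{i+1} = floor((a_0 + m_{i+1})/d_{i+1}):
  m_1 = 1*30 - 0 = 30, d_1 = (935 - 30^2)/1 = 35/1 = 35, a_1 = floor((30 + 30)/35) = 1.
  m_2 = 35*1 - 30 = 5, d_2 = (935 - 5^2)/35 = 910/35 = 26, a_2 = floor((30 + 5)/26) = 1.
  m_3 = 26*1 - 5 = 21, d_3 = (935 - 21^2)/26 = 494/26 = 19, a_3 = floor((30 + 21)/19) = 2.
  m_4 = 19*2 - 21 = 17, d_4 = (935 - 17^2)/19 = 646/19 = 34, a_4 = floor((30 + 17)/34) = 1.
  m_5 = 34*1 - 17 = 17, d_5 = (935 - 17^2)/34 = 646/34 = 19, a_5 = floor((30 + 17)/19) = 2.
  m_6 = 19*2 - 17 = 21, d_6 = (935 - 21^2)/19 = 494/19 = 26, a_6 = floor((30 + 21)/26) = 1.
  m_7 = 26*1 - 21 = 5, d_7 = (935 - 5^2)/26 = 910/26 = 35, a_7 = floor((30 + 5)/35) = 1.
  m_8 = 35*1 - 5 = 30, d_8 = (935 - 30^2)/35 = 35/35 = 1, a_8 = floor((30 + 30)/1) = 60.
  m_9 = 1*60 - 30 = 30, d_9 = (935 - 30^2)/1 = 35/1 = 35: (m_9, d_9) = (m_1, d_1) = (30, 35), so from here the quotients repeat a_1, ..., a_8; the period length is 8.
So sqrt(935) = [30; (1, 1, 2, 1, 2, 1, 1, 60)] with period length k = 8.
k is even, so the fundamental solution of x^2 - 935y^2 = 1 is (p_{k-1}, q_{k-1}) = (p_7, q_7); compute convergents through index 7.
Convergents (p_i = a_i*p_{i-1} + p_{i-2}, q_i = a_i*q_{i-1} + q_{i-2} with p_{-2}=0, p_{-1}=1, q_{-2}=1, q_{-1}=0):
  i=0: a_0=30, p_0 = 30*1 + 0 = 30, q_0 = 30*0 + 1 = 1.
  i=1: a_1=1, p_1 = 1*30 + 1 = 31, q_1 = 1*1 + 0 = 1.
  i=2: a_2=1, p_2 = 1*31 + 30 = 61, q_2 = 1*1 + 1 = 2.
  i=3: a_3=2, p_3 = 2*61 + 31 = 153, q_3 = 2*2 + 1 = 5.
  i=4: a_4=1, p_4 = 1*153 + 61 = 214, q_4 = 1*5 + 2 = 7.
  i=5: a_5=2, p_5 = 2*214 + 153 = 581, q_5 = 2*7 + 5 = 19.
  i=6: a_6=1, p_6 = 1*581 + 214 = 795, q_6 = 1*19 + 7 = 26.
  i=7: a_7=1, p_7 = 1*795 + 581 = 1376, q_7 = 1*26 + 19 = 45.
Check: 1376^2 - 935*45^2 = 1893376 - 1893375 = 1, so (x, y) = (1376, 45) solves the equation, and by the theorem it is the least positive solution.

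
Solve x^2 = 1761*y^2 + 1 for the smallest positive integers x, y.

(x, y) = (1175, 28)

First expand sqrt(1761) as a continued fraction. With x_i = (sqrt(1761) + m_i)/d_i and (m_0, d_0) = (0, 1): a_0 = floor(sqrt(1761)) = 41, since 41^2 = 1681 <= 1761 < 1764 = 42^2.
Iterate m_{i+1} = d_i*a_i - m_i, d_{i+1} = (1761 - m_{i+1}^2)/d_i, a_{i+1} = floor((a_0 + m_{i+1})/d_{i+1}):
  m_1 = 1*41 - 0 = 41, d_1 = (1761 - 41^2)/1 = 80/1 = 80, a_1 = floor((41 + 41)/80) = 1.
  m_2 = 80*1 - 41 = 39, d_2 = (1761 - 39^2)/80 = 240/80 = 3, a_2 = floor((41 + 39)/3) = 26.
  m_3 = 3*26 - 39 = 39, d_3 = (1761 - 39^2)/3 = 240/3 = 80, a_3 = floor((41 + 39)/80) = 1.
  m_4 = 80*1 - 39 = 41, d_4 = (1761 - 41^2)/80 = 80/80 = 1, a_4 = floor((41 + 41)/1) = 82.
  m_5 = 1*82 - 41 = 41, d_5 = (1761 - 41^2)/1 = 80/1 = 80: (m_5, d_5) = (m_1, d_1) = (41, 80), so from here the quotients repeat a_1, ..., a_4; the period length is 4.
So sqrt(1761) = [41; (1, 26, 1, 82)] with period length k = 4.
k is even, so the fundamental solution of x^2 - 1761y^2 = 1 is (p_{k-1}, q_{k-1}) = (p_3, q_3); compute convergents through index 3.
Convergents (p_i = a_i*p_{i-1} + p_{i-2}, q_i = a_i*q_{i-1} + q_{i-2} with p_{-2}=0, p_{-1}=1, q_{-2}=1, q_{-1}=0):
  i=0: a_0=41, p_0 = 41*1 + 0 = 41, q_0 = 41*0 + 1 = 1.
  i=1: a_1=1, p_1 = 1*41 + 1 = 42, q_1 = 1*1 + 0 = 1.
  i=2: a_2=26, p_2 = 26*42 + 41 = 1133, q_2 = 26*1 + 1 = 27.
  i=3: a_3=1, p_3 = 1*1133 + 42 = 1175, q_3 = 1*27 + 1 = 28.
Check: 1175^2 - 1761*28^2 = 1380625 - 1380624 = 1, so (x, y) = (1175, 28) solves the equation, and by the theorem it is the least positive solution.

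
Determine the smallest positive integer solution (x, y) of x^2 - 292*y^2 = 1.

First expand sqrt(292) as a continued fraction. With x_i = (sqrt(292) + m_i)/d_i and (m_0, d_0) = (0, 1): a_0 = floor(sqrt(292)) = 17, since 17^2 = 289 <= 292 < 324 = 18^2.
Iterate m_{i+1} = d_i*a_i - m_i, d_{i+1} = (292 - m_{i+1}^2)/d_i, a_{i+1} = floor((a_0 + m_{i+1})/d_{i+1}):
  m_1 = 1*17 - 0 = 17, d_1 = (292 - 17^2)/1 = 3/1 = 3, a_1 = floor((17 + 17)/3) = 11.
  m_2 = 3*11 - 17 = 16, d_2 = (292 - 16^2)/3 = 36/3 = 12, a_2 = floor((17 + 16)/12) = 2.
  m_3 = 12*2 - 16 = 8, d_3 = (292 - 8^2)/12 = 228/12 = 19, a_3 = floor((17 + 8)/19) = 1.
  m_4 = 19*1 - 8 = 11, d_4 = (292 - 11^2)/19 = 171/19 = 9, a_4 = floor((17 + 11)/9) = 3.
  m_5 = 9*3 - 11 = 16, d_5 = (292 - 16^2)/9 = 36/9 = 4, a_5 = floor((17 + 16)/4) = 8.
  m_6 = 4*8 - 16 = 16, d_6 = (292 - 16^2)/4 = 36/4 = 9, a_6 = floor((17 + 16)/9) = 3.
  m_7 = 9*3 - 16 = 11, d_7 = (292 - 11^2)/9 = 171/9 = 19, a_7 = floor((17 + 11)/19) = 1.
  m_8 = 19*1 - 11 = 8, d_8 = (292 - 8^2)/19 = 228/19 = 12, a_8 = floor((17 + 8)/12) = 2.
  m_9 = 12*2 - 8 = 16, d_9 = (292 - 16^2)/12 = 36/12 = 3, a_9 = floor((17 + 16)/3) = 11.
  m_10 = 3*11 - 16 = 17, d_10 = (292 - 17^2)/3 = 3/3 = 1, a_10 = floor((17 + 17)/1) = 34.
  m_11 = 1*34 - 17 = 17, d_11 = (292 - 17^2)/1 = 3/1 = 3: (m_11, d_11) = (m_1, d_1) = (17, 3), so from here the quotients repeat a_1, ..., a_10; the period length is 10.
So sqrt(292) = [17; (11, 2, 1, 3, 8, 3, 1, 2, 11, 34)] with period length k = 10.
k is even, so the fundamental solution of x^2 - 292y^2 = 1 is (p_{k-1}, q_{k-1}) = (p_9, q_9); compute convergents through index 9.
Convergents (p_i = a_i*p_{i-1} + p_{i-2}, q_i = a_i*q_{i-1} + q_{i-2} with p_{-2}=0, p_{-1}=1, q_{-2}=1, q_{-1}=0):
  i=0: a_0=17, p_0 = 17*1 + 0 = 17, q_0 = 17*0 + 1 = 1.
  i=1: a_1=11, p_1 = 11*17 + 1 = 188, q_1 = 11*1 + 0 = 11.
  i=2: a_2=2, p_2 = 2*188 + 17 = 393, q_2 = 2*11 + 1 = 23.
  i=3: a_3=1, p_3 = 1*393 + 188 = 581, q_3 = 1*23 + 11 = 34.
  i=4: a_4=3, p_4 = 3*581 + 393 = 2136, q_4 = 3*34 + 23 = 125.
  i=5: a_5=8, p_5 = 8*2136 + 581 = 17669, q_5 = 8*125 + 34 = 1034.
  i=6: a_6=3, p_6 = 3*17669 + 2136 = 55143, q_6 = 3*1034 + 125 = 3227.
  i=7: a_7=1, p_7 = 1*55143 + 17669 = 72812, q_7 = 1*3227 + 1034 = 4261.
  i=8: a_8=2, p_8 = 2*72812 + 55143 = 200767, q_8 = 2*4261 + 3227 = 11749.
  i=9: a_9=11, p_9 = 11*200767 + 72812 = 2281249, q_9 = 11*11749 + 4261 = 133500.
Check: 2281249^2 - 292*133500^2 = 5204097000001 - 5204097000000 = 1, so (x, y) = (2281249, 133500) solves the equation, and by the theorem it is the least positive solution.

(x, y) = (2281249, 133500)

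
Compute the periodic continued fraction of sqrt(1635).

Write x_i = (sqrt(1635) + m_i)/d_i with (m_0, d_0) = (0, 1). a_0 = floor(sqrt(1635)) = 40, since 40^2 = 1600 <= 1635 < 1681 = 41^2.
Iterate m_{i+1} = d_i*a_i - m_i, d_{i+1} = (1635 - m_{i+1}^2)/d_i, a_{i+1} = floor((a_0 + m_{i+1})/d_{i+1}):
  m_1 = 1*40 - 0 = 40, d_1 = (1635 - 40^2)/1 = 35/1 = 35, a_1 = floor((40 + 40)/35) = 2.
  m_2 = 35*2 - 40 = 30, d_2 = (1635 - 30^2)/35 = 735/35 = 21, a_2 = floor((40 + 30)/21) = 3.
  m_3 = 21*3 - 30 = 33, d_3 = (1635 - 33^2)/21 = 546/21 = 26, a_3 = floor((40 + 33)/26) = 2.
  m_4 = 26*2 - 33 = 19, d_4 = (1635 - 19^2)/26 = 1274/26 = 49, a_4 = floor((40 + 19)/49) = 1.
  m_5 = 49*1 - 19 = 30, d_5 = (1635 - 30^2)/49 = 735/49 = 15, a_5 = floor((40 + 30)/15) = 4.
  m_6 = 15*4 - 30 = 30, d_6 = (1635 - 30^2)/15 = 735/15 = 49, a_6 = floor((40 + 30)/49) = 1.
  m_7 = 49*1 - 30 = 19, d_7 = (1635 - 19^2)/49 = 1274/49 = 26, a_7 = floor((40 + 19)/26) = 2.
  m_8 = 26*2 - 19 = 33, d_8 = (1635 - 33^2)/26 = 546/26 = 21, a_8 = floor((40 + 33)/21) = 3.
  m_9 = 21*3 - 33 = 30, d_9 = (1635 - 30^2)/21 = 735/21 = 35, a_9 = floor((40 + 30)/35) = 2.
  m_10 = 35*2 - 30 = 40, d_10 = (1635 - 40^2)/35 = 35/35 = 1, a_10 = floor((40 + 40)/1) = 80.
  m_11 = 1*80 - 40 = 40, d_11 = (1635 - 40^2)/1 = 35/1 = 35: (m_11, d_11) = (m_1, d_1) = (40, 35), so from here the quotients repeat a_1, ..., a_10; the period length is 10.
Hence the expansion of sqrt(1635) is a_0 = 40 followed by the repeating block 2, 3, 2, 1, 4, 1, 2, 3, 2, 80 (period 10).

[40; (2, 3, 2, 1, 4, 1, 2, 3, 2, 80)]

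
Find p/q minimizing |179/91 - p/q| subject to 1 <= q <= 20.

Expand x = 179/91 as a continued fraction with the Euclidean algorithm:
  179 = 1*91 + 88, so a_0 = 1.
  91 = 1*88 + 3, so a_1 = 1.
  88 = 29*3 + 1, so a_2 = 29.
  3 = 3*1 + 0, so a_3 = 3.
so x = [1; 1, 29, 3].
Convergents (p_i = a_i*p_{i-1} + p_{i-2}, q_i = a_i*q_{i-1} + q_{i-2} with p_{-2}=0, p_{-1}=1, q_{-2}=1, q_{-1}=0), until the denominator exceeds 20:
  i=0: a_0=1, p_0 = 1*1 + 0 = 1, q_0 = 1*0 + 1 = 1.
  i=1: a_1=1, p_1 = 1*1 + 1 = 2, q_1 = 1*1 + 0 = 1.
  i=2: a_2=29, p_2 = 29*2 + 1 = 59, q_2 = 29*1 + 1 = 30.
q_2 = 30 > 20, so the last convergent with denominator <= 20 is p_1/q_1 = 2/1.
The closest fraction with denominator <= 20 is either p_1/q_1 or the intermediate fraction (k*p_1 + p_0)/(k*q_1 + q_0) with the largest k >= 1 whose denominator stays <= 20; these approach x as k grows, and every other convergent or intermediate fraction in range is farther away.
Largest k: floor((20 - q_0)/q_1) = floor((20 - 1)/1) = 19.
That gives (19*2 + 1)/(19*1 + 1) = 39/20.
Compare the errors: |x - 2/1| = |179*1 - 2*91|/(91*1) = 3/91, and |x - 39/20| = |179*20 - 39*91|/(91*20) = 31/1820.
Cross-multiplying, 31*91 = 2821 < 5460 = 3*1820, so 31/1820 is smaller: the intermediate fraction 39/20 is closer to x than 2/1.

39/20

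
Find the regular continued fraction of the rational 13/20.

[0; 1, 1, 1, 6]

Run the Euclidean algorithm on 13 and 20; the successive quotients are the partial quotients a_0, a_1, ... (each step inverts the fractional part left over by the previous one):
  13 = 0*20 + 13, so a_0 = 0.
  20 = 1*13 + 7, so a_1 = 1.
  13 = 1*7 + 6, so a_2 = 1.
  7 = 1*6 + 1, so a_3 = 1.
  6 = 6*1 + 0, so a_4 = 6.
The remainder reaches 0 after 5 divisions, so the expansion has 5 partial quotients, read off in order.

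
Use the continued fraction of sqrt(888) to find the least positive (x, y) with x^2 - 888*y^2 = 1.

First expand sqrt(888) as a continued fraction. With x_i = (sqrt(888) + m_i)/d_i and (m_0, d_0) = (0, 1): a_0 = floor(sqrt(888)) = 29, since 29^2 = 841 <= 888 < 900 = 30^2.
Iterate m_{i+1} = d_i*a_i - m_i, d_{i+1} = (888 - m_{i+1}^2)/d_i, a_{i+1} = floor((a_0 + m_{i+1})/d_{i+1}):
  m_1 = 1*29 - 0 = 29, d_1 = (888 - 29^2)/1 = 47/1 = 47, a_1 = floor((29 + 29)/47) = 1.
  m_2 = 47*1 - 29 = 18, d_2 = (888 - 18^2)/47 = 564/47 = 12, a_2 = floor((29 + 18)/12) = 3.
  m_3 = 12*3 - 18 = 18, d_3 = (888 - 18^2)/12 = 564/12 = 47, a_3 = floor((29 + 18)/47) = 1.
  m_4 = 47*1 - 18 = 29, d_4 = (888 - 29^2)/47 = 47/47 = 1, a_4 = floor((29 + 29)/1) = 58.
  m_5 = 1*58 - 29 = 29, d_5 = (888 - 29^2)/1 = 47/1 = 47: (m_5, d_5) = (m_1, d_1) = (29, 47), so from here the quotients repeat a_1, ..., a_4; the period length is 4.
So sqrt(888) = [29; (1, 3, 1, 58)] with period length k = 4.
k is even, so the fundamental solution of x^2 - 888y^2 = 1 is (p_{k-1}, q_{k-1}) = (p_3, q_3); compute convergents through index 3.
Convergents (p_i = a_i*p_{i-1} + p_{i-2}, q_i = a_i*q_{i-1} + q_{i-2} with p_{-2}=0, p_{-1}=1, q_{-2}=1, q_{-1}=0):
  i=0: a_0=29, p_0 = 29*1 + 0 = 29, q_0 = 29*0 + 1 = 1.
  i=1: a_1=1, p_1 = 1*29 + 1 = 30, q_1 = 1*1 + 0 = 1.
  i=2: a_2=3, p_2 = 3*30 + 29 = 119, q_2 = 3*1 + 1 = 4.
  i=3: a_3=1, p_3 = 1*119 + 30 = 149, q_3 = 1*4 + 1 = 5.
Check: 149^2 - 888*5^2 = 22201 - 22200 = 1, so (x, y) = (149, 5) solves the equation, and by the theorem it is the least positive solution.

(x, y) = (149, 5)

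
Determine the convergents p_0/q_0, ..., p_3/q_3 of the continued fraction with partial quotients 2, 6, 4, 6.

Using the convergent recurrence p_i = a_i*p_{i-1} + p_{i-2}, q_i = a_i*q_{i-1} + q_{i-2} with p_{-2}=0, p_{-1}=1, q_{-2}=1, q_{-1}=0:
  i=0: a_0=2, p_0 = 2*1 + 0 = 2, q_0 = 2*0 + 1 = 1.
  i=1: a_1=6, p_1 = 6*2 + 1 = 13, q_1 = 6*1 + 0 = 6.
  i=2: a_2=4, p_2 = 4*13 + 2 = 54, q_2 = 4*6 + 1 = 25.
  i=3: a_3=6, p_3 = 6*54 + 13 = 337, q_3 = 6*25 + 6 = 156.

2/1, 13/6, 54/25, 337/156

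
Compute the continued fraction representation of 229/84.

Run the Euclidean algorithm on 229 and 84; the successive quotients are the partial quotients a_0, a_1, ... (each step inverts the fractional part left over by the previous one):
  229 = 2*84 + 61, so a_0 = 2.
  84 = 1*61 + 23, so a_1 = 1.
  61 = 2*23 + 15, so a_2 = 2.
  23 = 1*15 + 8, so a_3 = 1.
  15 = 1*8 + 7, so a_4 = 1.
  8 = 1*7 + 1, so a_5 = 1.
  7 = 7*1 + 0, so a_6 = 7.
The remainder reaches 0 after 7 divisions, so the expansion has 7 partial quotients, read off in order.

[2; 1, 2, 1, 1, 1, 7]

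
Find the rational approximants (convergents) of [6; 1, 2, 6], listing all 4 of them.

Using the convergent recurrence p_i = a_i*p_{i-1} + p_{i-2}, q_i = a_i*q_{i-1} + q_{i-2} with p_{-2}=0, p_{-1}=1, q_{-2}=1, q_{-1}=0:
  i=0: a_0=6, p_0 = 6*1 + 0 = 6, q_0 = 6*0 + 1 = 1.
  i=1: a_1=1, p_1 = 1*6 + 1 = 7, q_1 = 1*1 + 0 = 1.
  i=2: a_2=2, p_2 = 2*7 + 6 = 20, q_2 = 2*1 + 1 = 3.
  i=3: a_3=6, p_3 = 6*20 + 7 = 127, q_3 = 6*3 + 1 = 19.

6/1, 7/1, 20/3, 127/19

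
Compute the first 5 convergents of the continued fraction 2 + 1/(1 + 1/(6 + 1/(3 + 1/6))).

2/1, 3/1, 20/7, 63/22, 398/139

Using the convergent recurrence p_i = a_i*p_{i-1} + p_{i-2}, q_i = a_i*q_{i-1} + q_{i-2} with p_{-2}=0, p_{-1}=1, q_{-2}=1, q_{-1}=0:
  i=0: a_0=2, p_0 = 2*1 + 0 = 2, q_0 = 2*0 + 1 = 1.
  i=1: a_1=1, p_1 = 1*2 + 1 = 3, q_1 = 1*1 + 0 = 1.
  i=2: a_2=6, p_2 = 6*3 + 2 = 20, q_2 = 6*1 + 1 = 7.
  i=3: a_3=3, p_3 = 3*20 + 3 = 63, q_3 = 3*7 + 1 = 22.
  i=4: a_4=6, p_4 = 6*63 + 20 = 398, q_4 = 6*22 + 7 = 139.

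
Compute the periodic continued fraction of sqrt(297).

[17; (4, 3, 1, 1, 2, 1, 1, 3, 4, 34)]

Write x_i = (sqrt(297) + m_i)/d_i with (m_0, d_0) = (0, 1). a_0 = floor(sqrt(297)) = 17, since 17^2 = 289 <= 297 < 324 = 18^2.
Iterate m_{i+1} = d_i*a_i - m_i, d_{i+1} = (297 - m_{i+1}^2)/d_i, a_{i+1} = floor((a_0 + m_{i+1})/d_{i+1}):
  m_1 = 1*17 - 0 = 17, d_1 = (297 - 17^2)/1 = 8/1 = 8, a_1 = floor((17 + 17)/8) = 4.
  m_2 = 8*4 - 17 = 15, d_2 = (297 - 15^2)/8 = 72/8 = 9, a_2 = floor((17 + 15)/9) = 3.
  m_3 = 9*3 - 15 = 12, d_3 = (297 - 12^2)/9 = 153/9 = 17, a_3 = floor((17 + 12)/17) = 1.
  m_4 = 17*1 - 12 = 5, d_4 = (297 - 5^2)/17 = 272/17 = 16, a_4 = floor((17 + 5)/16) = 1.
  m_5 = 16*1 - 5 = 11, d_5 = (297 - 11^2)/16 = 176/16 = 11, a_5 = floor((17 + 11)/11) = 2.
  m_6 = 11*2 - 11 = 11, d_6 = (297 - 11^2)/11 = 176/11 = 16, a_6 = floor((17 + 11)/16) = 1.
  m_7 = 16*1 - 11 = 5, d_7 = (297 - 5^2)/16 = 272/16 = 17, a_7 = floor((17 + 5)/17) = 1.
  m_8 = 17*1 - 5 = 12, d_8 = (297 - 12^2)/17 = 153/17 = 9, a_8 = floor((17 + 12)/9) = 3.
  m_9 = 9*3 - 12 = 15, d_9 = (297 - 15^2)/9 = 72/9 = 8, a_9 = floor((17 + 15)/8) = 4.
  m_10 = 8*4 - 15 = 17, d_10 = (297 - 17^2)/8 = 8/8 = 1, a_10 = floor((17 + 17)/1) = 34.
  m_11 = 1*34 - 17 = 17, d_11 = (297 - 17^2)/1 = 8/1 = 8: (m_11, d_11) = (m_1, d_1) = (17, 8), so from here the quotients repeat a_1, ..., a_10; the period length is 10.
Hence the expansion of sqrt(297) is a_0 = 17 followed by the repeating block 4, 3, 1, 1, 2, 1, 1, 3, 4, 34 (period 10).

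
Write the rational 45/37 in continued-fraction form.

Run the Euclidean algorithm on 45 and 37; the successive quotients are the partial quotients a_0, a_1, ... (each step inverts the fractional part left over by the previous one):
  45 = 1*37 + 8, so a_0 = 1.
  37 = 4*8 + 5, so a_1 = 4.
  8 = 1*5 + 3, so a_2 = 1.
  5 = 1*3 + 2, so a_3 = 1.
  3 = 1*2 + 1, so a_4 = 1.
  2 = 2*1 + 0, so a_5 = 2.
The remainder reaches 0 after 6 divisions, so the expansion has 6 partial quotients, read off in order.

[1; 4, 1, 1, 1, 2]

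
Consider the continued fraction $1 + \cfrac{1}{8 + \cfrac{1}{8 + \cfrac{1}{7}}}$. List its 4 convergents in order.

Using the convergent recurrence p_i = a_i*p_{i-1} + p_{i-2}, q_i = a_i*q_{i-1} + q_{i-2} with p_{-2}=0, p_{-1}=1, q_{-2}=1, q_{-1}=0:
  i=0: a_0=1, p_0 = 1*1 + 0 = 1, q_0 = 1*0 + 1 = 1.
  i=1: a_1=8, p_1 = 8*1 + 1 = 9, q_1 = 8*1 + 0 = 8.
  i=2: a_2=8, p_2 = 8*9 + 1 = 73, q_2 = 8*8 + 1 = 65.
  i=3: a_3=7, p_3 = 7*73 + 9 = 520, q_3 = 7*65 + 8 = 463.

1/1, 9/8, 73/65, 520/463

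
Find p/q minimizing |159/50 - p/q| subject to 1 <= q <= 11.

Expand x = 159/50 as a continued fraction with the Euclidean algorithm:
  159 = 3*50 + 9, so a_0 = 3.
  50 = 5*9 + 5, so a_1 = 5.
  9 = 1*5 + 4, so a_2 = 1.
  5 = 1*4 + 1, so a_3 = 1.
  4 = 4*1 + 0, so a_4 = 4.
so x = [3; 5, 1, 1, 4].
Convergents (p_i = a_i*p_{i-1} + p_{i-2}, q_i = a_i*q_{i-1} + q_{i-2} with p_{-2}=0, p_{-1}=1, q_{-2}=1, q_{-1}=0), until the denominator exceeds 11:
  i=0: a_0=3, p_0 = 3*1 + 0 = 3, q_0 = 3*0 + 1 = 1.
  i=1: a_1=5, p_1 = 5*3 + 1 = 16, q_1 = 5*1 + 0 = 5.
  i=2: a_2=1, p_2 = 1*16 + 3 = 19, q_2 = 1*5 + 1 = 6.
  i=3: a_3=1, p_3 = 1*19 + 16 = 35, q_3 = 1*6 + 5 = 11.
  i=4: a_4=4, p_4 = 4*35 + 19 = 159, q_4 = 4*11 + 6 = 50.
q_4 = 50 > 11, so the last convergent with denominator <= 11 is p_3/q_3 = 35/11.
The closest fraction with denominator <= 11 is either p_3/q_3 or the intermediate fraction (k*p_3 + p_2)/(k*q_3 + q_2) with the largest k >= 1 whose denominator stays <= 11; these approach x as k grows, and every other convergent or intermediate fraction in range is farther away.
Largest k: floor((11 - q_2)/q_3) = floor((11 - 6)/11) = 0.
Since k = 0, no intermediate fraction beyond p_3/q_3 has denominator <= 11, so the convergent 35/11 is the closest (its error is |159*11 - 35*50|/(50*11) = 1/550).

35/11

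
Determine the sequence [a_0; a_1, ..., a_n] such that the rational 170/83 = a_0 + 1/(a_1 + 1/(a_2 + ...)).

Run the Euclidean algorithm on 170 and 83; the successive quotients are the partial quotients a_0, a_1, ... (each step inverts the fractional part left over by the previous one):
  170 = 2*83 + 4, so a_0 = 2.
  83 = 20*4 + 3, so a_1 = 20.
  4 = 1*3 + 1, so a_2 = 1.
  3 = 3*1 + 0, so a_3 = 3.
The remainder reaches 0 after 4 divisions, so the expansion has 4 partial quotients, read off in order.

[2; 20, 1, 3]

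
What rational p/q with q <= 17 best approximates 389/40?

107/11

Expand x = 389/40 as a continued fraction with the Euclidean algorithm:
  389 = 9*40 + 29, so a_0 = 9.
  40 = 1*29 + 11, so a_1 = 1.
  29 = 2*11 + 7, so a_2 = 2.
  11 = 1*7 + 4, so a_3 = 1.
  7 = 1*4 + 3, so a_4 = 1.
  4 = 1*3 + 1, so a_5 = 1.
  3 = 3*1 + 0, so a_6 = 3.
so x = [9; 1, 2, 1, 1, 1, 3].
Convergents (p_i = a_i*p_{i-1} + p_{i-2}, q_i = a_i*q_{i-1} + q_{i-2} with p_{-2}=0, p_{-1}=1, q_{-2}=1, q_{-1}=0), until the denominator exceeds 17:
  i=0: a_0=9, p_0 = 9*1 + 0 = 9, q_0 = 9*0 + 1 = 1.
  i=1: a_1=1, p_1 = 1*9 + 1 = 10, q_1 = 1*1 + 0 = 1.
  i=2: a_2=2, p_2 = 2*10 + 9 = 29, q_2 = 2*1 + 1 = 3.
  i=3: a_3=1, p_3 = 1*29 + 10 = 39, q_3 = 1*3 + 1 = 4.
  i=4: a_4=1, p_4 = 1*39 + 29 = 68, q_4 = 1*4 + 3 = 7.
  i=5: a_5=1, p_5 = 1*68 + 39 = 107, q_5 = 1*7 + 4 = 11.
  i=6: a_6=3, p_6 = 3*107 + 68 = 389, q_6 = 3*11 + 7 = 40.
q_6 = 40 > 17, so the last convergent with denominator <= 17 is p_5/q_5 = 107/11.
The closest fraction with denominator <= 17 is either p_5/q_5 or the intermediate fraction (k*p_5 + p_4)/(k*q_5 + q_4) with the largest k >= 1 whose denominator stays <= 17; these approach x as k grows, and every other convergent or intermediate fraction in range is farther away.
Largest k: floor((17 - q_4)/q_5) = floor((17 - 7)/11) = 0.
Since k = 0, no intermediate fraction beyond p_5/q_5 has denominator <= 17, so the convergent 107/11 is the closest (its error is |389*11 - 107*40|/(40*11) = 1/440).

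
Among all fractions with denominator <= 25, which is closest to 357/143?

5/2

Expand x = 357/143 as a continued fraction with the Euclidean algorithm:
  357 = 2*143 + 71, so a_0 = 2.
  143 = 2*71 + 1, so a_1 = 2.
  71 = 71*1 + 0, so a_2 = 71.
so x = [2; 2, 71].
Convergents (p_i = a_i*p_{i-1} + p_{i-2}, q_i = a_i*q_{i-1} + q_{i-2} with p_{-2}=0, p_{-1}=1, q_{-2}=1, q_{-1}=0), until the denominator exceeds 25:
  i=0: a_0=2, p_0 = 2*1 + 0 = 2, q_0 = 2*0 + 1 = 1.
  i=1: a_1=2, p_1 = 2*2 + 1 = 5, q_1 = 2*1 + 0 = 2.
  i=2: a_2=71, p_2 = 71*5 + 2 = 357, q_2 = 71*2 + 1 = 143.
q_2 = 143 > 25, so the last convergent with denominator <= 25 is p_1/q_1 = 5/2.
The closest fraction with denominator <= 25 is either p_1/q_1 or the intermediate fraction (k*p_1 + p_0)/(k*q_1 + q_0) with the largest k >= 1 whose denominator stays <= 25; these approach x as k grows, and every other convergent or intermediate fraction in range is farther away.
Largest k: floor((25 - q_0)/q_1) = floor((25 - 1)/2) = 12.
That gives (12*5 + 2)/(12*2 + 1) = 62/25.
Compare the errors: |x - 5/2| = |357*2 - 5*143|/(143*2) = 1/286, and |x - 62/25| = |357*25 - 62*143|/(143*25) = 59/3575.
Cross-multiplying, 1*3575 = 3575 < 16874 = 59*286, so 1/286 is smaller: the convergent 5/2 is closer to x than 62/25.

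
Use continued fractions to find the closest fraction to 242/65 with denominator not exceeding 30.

67/18

Expand x = 242/65 as a continued fraction with the Euclidean algorithm:
  242 = 3*65 + 47, so a_0 = 3.
  65 = 1*47 + 18, so a_1 = 1.
  47 = 2*18 + 11, so a_2 = 2.
  18 = 1*11 + 7, so a_3 = 1.
  11 = 1*7 + 4, so a_4 = 1.
  7 = 1*4 + 3, so a_5 = 1.
  4 = 1*3 + 1, so a_6 = 1.
  3 = 3*1 + 0, so a_7 = 3.
so x = [3; 1, 2, 1, 1, 1, 1, 3].
Convergents (p_i = a_i*p_{i-1} + p_{i-2}, q_i = a_i*q_{i-1} + q_{i-2} with p_{-2}=0, p_{-1}=1, q_{-2}=1, q_{-1}=0), until the denominator exceeds 30:
  i=0: a_0=3, p_0 = 3*1 + 0 = 3, q_0 = 3*0 + 1 = 1.
  i=1: a_1=1, p_1 = 1*3 + 1 = 4, q_1 = 1*1 + 0 = 1.
  i=2: a_2=2, p_2 = 2*4 + 3 = 11, q_2 = 2*1 + 1 = 3.
  i=3: a_3=1, p_3 = 1*11 + 4 = 15, q_3 = 1*3 + 1 = 4.
  i=4: a_4=1, p_4 = 1*15 + 11 = 26, q_4 = 1*4 + 3 = 7.
  i=5: a_5=1, p_5 = 1*26 + 15 = 41, q_5 = 1*7 + 4 = 11.
  i=6: a_6=1, p_6 = 1*41 + 26 = 67, q_6 = 1*11 + 7 = 18.
  i=7: a_7=3, p_7 = 3*67 + 41 = 242, q_7 = 3*18 + 11 = 65.
q_7 = 65 > 30, so the last convergent with denominator <= 30 is p_6/q_6 = 67/18.
The closest fraction with denominator <= 30 is either p_6/q_6 or the intermediate fraction (k*p_6 + p_5)/(k*q_6 + q_5) with the largest k >= 1 whose denominator stays <= 30; these approach x as k grows, and every other convergent or intermediate fraction in range is farther away.
Largest k: floor((30 - q_5)/q_6) = floor((30 - 11)/18) = 1.
That gives (1*67 + 41)/(1*18 + 11) = 108/29.
Compare the errors: |x - 67/18| = |242*18 - 67*65|/(65*18) = 1/1170, and |x - 108/29| = |242*29 - 108*65|/(65*29) = 2/1885.
Cross-multiplying, 1*1885 = 1885 < 2340 = 2*1170, so 1/1170 is smaller: the convergent 67/18 is closer to x than 108/29.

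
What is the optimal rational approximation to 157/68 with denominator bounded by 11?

23/10

Expand x = 157/68 as a continued fraction with the Euclidean algorithm:
  157 = 2*68 + 21, so a_0 = 2.
  68 = 3*21 + 5, so a_1 = 3.
  21 = 4*5 + 1, so a_2 = 4.
  5 = 5*1 + 0, so a_3 = 5.
so x = [2; 3, 4, 5].
Convergents (p_i = a_i*p_{i-1} + p_{i-2}, q_i = a_i*q_{i-1} + q_{i-2} with p_{-2}=0, p_{-1}=1, q_{-2}=1, q_{-1}=0), until the denominator exceeds 11:
  i=0: a_0=2, p_0 = 2*1 + 0 = 2, q_0 = 2*0 + 1 = 1.
  i=1: a_1=3, p_1 = 3*2 + 1 = 7, q_1 = 3*1 + 0 = 3.
  i=2: a_2=4, p_2 = 4*7 + 2 = 30, q_2 = 4*3 + 1 = 13.
q_2 = 13 > 11, so the last convergent with denominator <= 11 is p_1/q_1 = 7/3.
The closest fraction with denominator <= 11 is either p_1/q_1 or the intermediate fraction (k*p_1 + p_0)/(k*q_1 + q_0) with the largest k >= 1 whose denominator stays <= 11; these approach x as k grows, and every other convergent or intermediate fraction in range is farther away.
Largest k: floor((11 - q_0)/q_1) = floor((11 - 1)/3) = 3.
That gives (3*7 + 2)/(3*3 + 1) = 23/10.
Compare the errors: |x - 7/3| = |157*3 - 7*68|/(68*3) = 5/204, and |x - 23/10| = |157*10 - 23*68|/(68*10) = 6/680.
Cross-multiplying, 6*204 = 1224 < 3400 = 5*680, so 6/680 is smaller: the intermediate fraction 23/10 is closer to x than 7/3.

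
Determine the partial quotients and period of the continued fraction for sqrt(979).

[31; (3, 2, 5, 1, 4, 1, 5, 2, 3, 62)]

Write x_i = (sqrt(979) + m_i)/d_i with (m_0, d_0) = (0, 1). a_0 = floor(sqrt(979)) = 31, since 31^2 = 961 <= 979 < 1024 = 32^2.
Iterate m_{i+1} = d_i*a_i - m_i, d_{i+1} = (979 - m_{i+1}^2)/d_i, a_{i+1} = floor((a_0 + m_{i+1})/d_{i+1}):
  m_1 = 1*31 - 0 = 31, d_1 = (979 - 31^2)/1 = 18/1 = 18, a_1 = floor((31 + 31)/18) = 3.
  m_2 = 18*3 - 31 = 23, d_2 = (979 - 23^2)/18 = 450/18 = 25, a_2 = floor((31 + 23)/25) = 2.
  m_3 = 25*2 - 23 = 27, d_3 = (979 - 27^2)/25 = 250/25 = 10, a_3 = floor((31 + 27)/10) = 5.
  m_4 = 10*5 - 27 = 23, d_4 = (979 - 23^2)/10 = 450/10 = 45, a_4 = floor((31 + 23)/45) = 1.
  m_5 = 45*1 - 23 = 22, d_5 = (979 - 22^2)/45 = 495/45 = 11, a_5 = floor((31 + 22)/11) = 4.
  m_6 = 11*4 - 22 = 22, d_6 = (979 - 22^2)/11 = 495/11 = 45, a_6 = floor((31 + 22)/45) = 1.
  m_7 = 45*1 - 22 = 23, d_7 = (979 - 23^2)/45 = 450/45 = 10, a_7 = floor((31 + 23)/10) = 5.
  m_8 = 10*5 - 23 = 27, d_8 = (979 - 27^2)/10 = 250/10 = 25, a_8 = floor((31 + 27)/25) = 2.
  m_9 = 25*2 - 27 = 23, d_9 = (979 - 23^2)/25 = 450/25 = 18, a_9 = floor((31 + 23)/18) = 3.
  m_10 = 18*3 - 23 = 31, d_10 = (979 - 31^2)/18 = 18/18 = 1, a_10 = floor((31 + 31)/1) = 62.
  m_11 = 1*62 - 31 = 31, d_11 = (979 - 31^2)/1 = 18/1 = 18: (m_11, d_11) = (m_1, d_1) = (31, 18), so from here the quotients repeat a_1, ..., a_10; the period length is 10.
Hence the expansion of sqrt(979) is a_0 = 31 followed by the repeating block 3, 2, 5, 1, 4, 1, 5, 2, 3, 62 (period 10).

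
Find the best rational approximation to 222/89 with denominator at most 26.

5/2

Expand x = 222/89 as a continued fraction with the Euclidean algorithm:
  222 = 2*89 + 44, so a_0 = 2.
  89 = 2*44 + 1, so a_1 = 2.
  44 = 44*1 + 0, so a_2 = 44.
so x = [2; 2, 44].
Convergents (p_i = a_i*p_{i-1} + p_{i-2}, q_i = a_i*q_{i-1} + q_{i-2} with p_{-2}=0, p_{-1}=1, q_{-2}=1, q_{-1}=0), until the denominator exceeds 26:
  i=0: a_0=2, p_0 = 2*1 + 0 = 2, q_0 = 2*0 + 1 = 1.
  i=1: a_1=2, p_1 = 2*2 + 1 = 5, q_1 = 2*1 + 0 = 2.
  i=2: a_2=44, p_2 = 44*5 + 2 = 222, q_2 = 44*2 + 1 = 89.
q_2 = 89 > 26, so the last convergent with denominator <= 26 is p_1/q_1 = 5/2.
The closest fraction with denominator <= 26 is either p_1/q_1 or the intermediate fraction (k*p_1 + p_0)/(k*q_1 + q_0) with the largest k >= 1 whose denominator stays <= 26; these approach x as k grows, and every other convergent or intermediate fraction in range is farther away.
Largest k: floor((26 - q_0)/q_1) = floor((26 - 1)/2) = 12.
That gives (12*5 + 2)/(12*2 + 1) = 62/25.
Compare the errors: |x - 5/2| = |222*2 - 5*89|/(89*2) = 1/178, and |x - 62/25| = |222*25 - 62*89|/(89*25) = 32/2225.
Cross-multiplying, 1*2225 = 2225 < 5696 = 32*178, so 1/178 is smaller: the convergent 5/2 is closer to x than 62/25.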